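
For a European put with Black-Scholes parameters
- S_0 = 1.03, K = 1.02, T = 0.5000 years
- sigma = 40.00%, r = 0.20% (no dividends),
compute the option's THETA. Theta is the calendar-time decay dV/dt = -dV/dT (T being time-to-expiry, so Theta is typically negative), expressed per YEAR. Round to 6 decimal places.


Answer: Theta = -0.113264

Derivation:
d1 = 0.1794501775; d2 = -0.1033925350
phi(d1) = 0.3925702738; exp(-qT) = 1.0000000000; exp(-rT) = 0.9990004998
Theta = -S*exp(-qT)*phi(d1)*sigma/(2*sqrt(T)) + r*K*exp(-rT)*N(-d2) - q*S*exp(-qT)*N(-d1)
N(-d1) = 0.4287921174; N(-d2) = 0.5411742817; sqrt(T) = 0.7071067812
Term 1 = -1.0300 * 1.0000000000 * 0.3925702738 * 0.4000 / (2 * 0.7071067812) = -0.1143667103
Term 2 = 0.0020 * 1.0200 * 0.9990004998 * 0.5411742817 = 0.0011028921
Term 3 = 0 (no dividend yield, q = 0)
Theta = -0.1143667103 + (0.0011028921) + (0.0000000000) = -0.113264


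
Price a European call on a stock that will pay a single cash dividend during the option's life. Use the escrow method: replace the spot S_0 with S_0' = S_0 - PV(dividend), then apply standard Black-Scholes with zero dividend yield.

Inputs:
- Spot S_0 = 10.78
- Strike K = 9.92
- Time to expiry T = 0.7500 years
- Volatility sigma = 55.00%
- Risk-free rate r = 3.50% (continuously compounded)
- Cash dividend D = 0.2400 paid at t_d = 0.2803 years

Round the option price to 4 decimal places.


PV(D) = D * exp(-r * t_d) = 0.2400 * 0.99023747 = 0.23765699
S_0' = S_0 - PV(D) = 10.7800 - 0.23765699 = 10.54234301
d1 = (ln(S_0'/K) + (r + sigma^2/2)*T) / (sigma*sqrt(T)) = 0.42101304
d2 = d1 - sigma*sqrt(T) = -0.05530093
exp(-rT) = 0.97409154
N(d1) = 0.66312722; N(d2) = 0.47794936
C = S_0' * N(d1) - K * exp(-rT) * N(d2) = 10.54234301 * 0.66312722 - 9.9200 * 0.97409154 * 0.47794936 = 2.3725

Answer: Price = 2.3725


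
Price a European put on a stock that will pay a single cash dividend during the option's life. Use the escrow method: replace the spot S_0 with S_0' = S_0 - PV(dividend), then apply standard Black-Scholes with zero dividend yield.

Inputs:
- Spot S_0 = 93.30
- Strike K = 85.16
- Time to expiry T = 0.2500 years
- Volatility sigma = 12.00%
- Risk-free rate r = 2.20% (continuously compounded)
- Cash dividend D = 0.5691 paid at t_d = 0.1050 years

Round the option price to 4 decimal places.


PV(D) = D * exp(-r * t_d) = 0.5691 * 0.99769267 = 0.56778690
S_0' = S_0 - PV(D) = 93.3000 - 0.56778690 = 92.73221310
d1 = (ln(S_0'/K) + (r + sigma^2/2)*T) / (sigma*sqrt(T)) = 1.54140118
d2 = d1 - sigma*sqrt(T) = 1.48140118
exp(-rT) = 0.99451510
N(-d1) = 0.06160959; N(-d2) = 0.06924985
P = K * exp(-rT) * N(-d2) - S_0' * N(-d1) = 85.1600 * 0.99451510 * 0.06924985 - 92.73221310 * 0.06160959 = 0.1518

Answer: Price = 0.1518


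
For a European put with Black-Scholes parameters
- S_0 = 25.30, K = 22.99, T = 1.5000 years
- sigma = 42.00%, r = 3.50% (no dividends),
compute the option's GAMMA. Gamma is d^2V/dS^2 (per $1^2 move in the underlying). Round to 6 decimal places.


Answer: Gamma = 0.026418

Derivation:
d1 = 0.5453906662; d2 = 0.0309978202
phi(d1) = 0.3438107142; exp(-qT) = 1.0000000000; exp(-rT) = 0.9488543211
Gamma = exp(-qT) * phi(d1) / (S * sigma * sqrt(T)) = 1.0000000000 * 0.3438107142 / (25.3000 * 0.4200 * 1.2247448714) = 0.026418


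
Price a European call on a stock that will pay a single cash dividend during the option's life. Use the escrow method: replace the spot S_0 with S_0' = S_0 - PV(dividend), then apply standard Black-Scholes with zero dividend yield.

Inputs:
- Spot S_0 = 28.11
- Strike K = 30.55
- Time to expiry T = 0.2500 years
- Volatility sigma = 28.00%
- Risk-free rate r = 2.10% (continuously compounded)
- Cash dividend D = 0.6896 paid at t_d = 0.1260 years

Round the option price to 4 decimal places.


Answer: Price = 0.5442

Derivation:
PV(D) = D * exp(-r * t_d) = 0.6896 * 0.99735750 = 0.68777773
S_0' = S_0 - PV(D) = 28.1100 - 0.68777773 = 27.42222227
d1 = (ln(S_0'/K) + (r + sigma^2/2)*T) / (sigma*sqrt(T)) = -0.66400692
d2 = d1 - sigma*sqrt(T) = -0.80400692
exp(-rT) = 0.99476376
N(d1) = 0.25334294; N(d2) = 0.21069649
C = S_0' * N(d1) - K * exp(-rT) * N(d2) = 27.42222227 * 0.25334294 - 30.5500 * 0.99476376 * 0.21069649 = 0.5442


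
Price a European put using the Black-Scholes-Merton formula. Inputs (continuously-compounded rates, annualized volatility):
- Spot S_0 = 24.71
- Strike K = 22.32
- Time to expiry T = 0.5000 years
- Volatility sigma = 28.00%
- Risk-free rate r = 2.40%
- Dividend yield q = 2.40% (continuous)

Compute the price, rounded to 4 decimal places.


d1 = (ln(S/K) + (r - q + 0.5*sigma^2) * T) / (sigma * sqrt(T)) = 0.61278319
d2 = d1 - sigma * sqrt(T) = 0.41479330
exp(-rT) = 0.98807171; exp(-qT) = 0.98807171
P = K * exp(-rT) * N(-d2) - S_0 * exp(-qT) * N(-d1)
N(-d1) = 0.27000985; N(-d2) = 0.33914661
P = 22.3200 * 0.98807171 * 0.33914661 - 24.7100 * 0.98807171 * 0.27000985 = 0.8871

Answer: Price = 0.8871


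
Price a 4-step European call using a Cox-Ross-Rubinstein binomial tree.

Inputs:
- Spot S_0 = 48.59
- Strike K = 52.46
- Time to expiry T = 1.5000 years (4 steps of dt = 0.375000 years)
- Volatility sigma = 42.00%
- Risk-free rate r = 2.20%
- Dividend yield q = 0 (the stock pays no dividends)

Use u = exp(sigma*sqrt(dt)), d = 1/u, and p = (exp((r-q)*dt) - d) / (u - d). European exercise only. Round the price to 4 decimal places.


dt = T/N = 0.375000
u = exp(sigma*sqrt(dt)) = 1.293299; d = 1/u = 0.773216
p = (exp((r-q)*dt) - d) / (u - d) = 0.451981
Discount per step: exp(-r*dt) = 0.991784
Stock lattice S(k, i) with i counting down-moves:
  k=0: S(0,0) = 48.5900
  k=1: S(1,0) = 62.8414; S(1,1) = 37.5706
  k=2: S(2,0) = 81.2727; S(2,1) = 48.5900; S(2,2) = 29.0502
  k=3: S(3,0) = 105.1100; S(3,1) = 62.8414; S(3,2) = 37.5706; S(3,3) = 22.4621
  k=4: S(4,0) = 135.9386; S(4,1) = 81.2727; S(4,2) = 48.5900; S(4,3) = 29.0502; S(4,4) = 17.3680
Terminal payoffs V(N, i) = max(S_T - K, 0):
  V(4,0) = 83.478617; V(4,1) = 28.812735; V(4,2) = 0.000000; V(4,3) = 0.000000; V(4,4) = 0.000000
Backward induction: V(k, i) = exp(-r*dt) * [p * V(k+1, i) + (1-p) * V(k+1, i+1)].
  V(3,0) = exp(-r*dt) * [p*83.478617 + (1-p)*28.812735] = 53.080972
  V(3,1) = exp(-r*dt) * [p*28.812735 + (1-p)*0.000000] = 12.915826
  V(3,2) = exp(-r*dt) * [p*0.000000 + (1-p)*0.000000] = 0.000000
  V(3,3) = exp(-r*dt) * [p*0.000000 + (1-p)*0.000000] = 0.000000
  V(2,0) = exp(-r*dt) * [p*53.080972 + (1-p)*12.915826] = 30.814458
  V(2,1) = exp(-r*dt) * [p*12.915826 + (1-p)*0.000000] = 5.789751
  V(2,2) = exp(-r*dt) * [p*0.000000 + (1-p)*0.000000] = 0.000000
  V(1,0) = exp(-r*dt) * [p*30.814458 + (1-p)*5.789751] = 16.959957
  V(1,1) = exp(-r*dt) * [p*5.789751 + (1-p)*0.000000] = 2.595360
  V(0,0) = exp(-r*dt) * [p*16.959957 + (1-p)*2.595360] = 9.013225

Answer: Price = V(0,0) = 9.0132


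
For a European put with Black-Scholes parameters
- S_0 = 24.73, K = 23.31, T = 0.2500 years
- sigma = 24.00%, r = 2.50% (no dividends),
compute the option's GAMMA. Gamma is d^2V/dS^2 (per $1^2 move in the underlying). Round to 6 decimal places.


Answer: Gamma = 0.111958

Derivation:
d1 = 0.6048719040; d2 = 0.4848719040
phi(d1) = 0.3322480191; exp(-qT) = 1.0000000000; exp(-rT) = 0.9937694906
Gamma = exp(-qT) * phi(d1) / (S * sigma * sqrt(T)) = 1.0000000000 * 0.3322480191 / (24.7300 * 0.2400 * 0.5000000000) = 0.111958


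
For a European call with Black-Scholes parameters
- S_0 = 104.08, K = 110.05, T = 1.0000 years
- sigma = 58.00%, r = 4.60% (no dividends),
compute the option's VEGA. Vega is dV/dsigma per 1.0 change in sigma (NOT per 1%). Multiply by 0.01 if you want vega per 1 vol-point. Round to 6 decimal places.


Answer: Vega = 40.001493

Derivation:
d1 = 0.2731465970; d2 = -0.3068534030
phi(d1) = 0.3843340953; exp(-qT) = 1.0000000000; exp(-rT) = 0.9550419622
Vega = S * exp(-qT) * phi(d1) * sqrt(T) = 104.0800 * 1.0000000000 * 0.3843340953 * 1.0000000000 = 40.001493


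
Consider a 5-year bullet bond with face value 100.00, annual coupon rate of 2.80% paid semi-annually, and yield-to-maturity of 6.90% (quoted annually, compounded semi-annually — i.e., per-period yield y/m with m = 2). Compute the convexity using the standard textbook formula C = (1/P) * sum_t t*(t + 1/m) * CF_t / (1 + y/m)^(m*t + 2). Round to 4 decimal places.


Answer: Convexity = 23.4165

Derivation:
Coupon per period c = face * coupon_rate / m = 1.400000
Periods per year m = 2; per-period yield y/m = 0.034500
Number of cashflows N = 10
Cashflows (t years, CF_t, discount factor 1/(1+y/m)^(m*t), PV):
  t = 0.5000: CF_t = 1.400000, DF = 0.966651, PV = 1.353311
  t = 1.0000: CF_t = 1.400000, DF = 0.934413, PV = 1.308179
  t = 1.5000: CF_t = 1.400000, DF = 0.903251, PV = 1.264552
  t = 2.0000: CF_t = 1.400000, DF = 0.873128, PV = 1.222379
  t = 2.5000: CF_t = 1.400000, DF = 0.844010, PV = 1.181614
  t = 3.0000: CF_t = 1.400000, DF = 0.815863, PV = 1.142208
  t = 3.5000: CF_t = 1.400000, DF = 0.788654, PV = 1.104116
  t = 4.0000: CF_t = 1.400000, DF = 0.762353, PV = 1.067294
  t = 4.5000: CF_t = 1.400000, DF = 0.736929, PV = 1.031700
  t = 5.0000: CF_t = 101.400000, DF = 0.712353, PV = 72.232560
Price P = sum_t PV_t = 82.907912
Convexity numerator sum_t t*(t + 1/m) * CF_t / (1+y/m)^(m*t + 2):
  t = 0.5000: term = 0.632276
  t = 1.0000: term = 1.833569
  t = 1.5000: term = 3.544841
  t = 2.0000: term = 5.711038
  t = 2.5000: term = 8.280867
  t = 3.0000: term = 11.206587
  t = 3.5000: term = 14.443805
  t = 4.0000: term = 17.951287
  t = 4.5000: term = 21.690777
  t = 5.0000: term = 1856.114266
Convexity = (1/P) * sum = 1941.409315 / 82.907912 = 23.416454


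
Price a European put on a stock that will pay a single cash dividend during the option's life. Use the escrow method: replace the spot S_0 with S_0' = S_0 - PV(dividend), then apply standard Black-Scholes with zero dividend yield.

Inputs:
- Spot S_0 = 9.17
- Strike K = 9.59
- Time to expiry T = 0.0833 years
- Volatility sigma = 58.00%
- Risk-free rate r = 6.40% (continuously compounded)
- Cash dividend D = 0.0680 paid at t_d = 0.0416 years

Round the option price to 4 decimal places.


Answer: Price = 0.8643

Derivation:
PV(D) = D * exp(-r * t_d) = 0.0680 * 0.99734114 = 0.06781920
S_0' = S_0 - PV(D) = 9.1700 - 0.06781920 = 9.10218080
d1 = (ln(S_0'/K) + (r + sigma^2/2)*T) / (sigma*sqrt(T)) = -0.19632599
d2 = d1 - sigma*sqrt(T) = -0.36372408
exp(-rT) = 0.99468299
N(-d1) = 0.57782249; N(-d2) = 0.64196797
P = K * exp(-rT) * N(-d2) - S_0' * N(-d1) = 9.5900 * 0.99468299 * 0.64196797 - 9.10218080 * 0.57782249 = 0.8643


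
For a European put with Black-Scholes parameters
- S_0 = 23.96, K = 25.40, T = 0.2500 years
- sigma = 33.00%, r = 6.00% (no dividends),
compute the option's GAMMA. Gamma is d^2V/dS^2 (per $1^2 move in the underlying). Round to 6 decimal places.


d1 = -0.1803084896; d2 = -0.3453084896
phi(d1) = 0.3925096685; exp(-qT) = 1.0000000000; exp(-rT) = 0.9851119396
Gamma = exp(-qT) * phi(d1) / (S * sigma * sqrt(T)) = 1.0000000000 * 0.3925096685 / (23.9600 * 0.3300 * 0.5000000000) = 0.099284

Answer: Gamma = 0.099284


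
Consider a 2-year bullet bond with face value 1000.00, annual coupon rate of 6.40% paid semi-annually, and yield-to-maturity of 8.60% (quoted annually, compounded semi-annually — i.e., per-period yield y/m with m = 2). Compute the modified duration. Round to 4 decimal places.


Coupon per period c = face * coupon_rate / m = 32.000000
Periods per year m = 2; per-period yield y/m = 0.043000
Number of cashflows N = 4
Cashflows (t years, CF_t, discount factor 1/(1+y/m)^(m*t), PV):
  t = 0.5000: CF_t = 32.000000, DF = 0.958773, PV = 30.680729
  t = 1.0000: CF_t = 32.000000, DF = 0.919245, PV = 29.415847
  t = 1.5000: CF_t = 32.000000, DF = 0.881347, PV = 28.203113
  t = 2.0000: CF_t = 1032.000000, DF = 0.845012, PV = 872.052163
Price P = sum_t PV_t = 960.351852
First compute Macaulay numerator sum_t t * PV_t:
  t * PV_t at t = 0.5000: 15.340364
  t * PV_t at t = 1.0000: 29.415847
  t * PV_t at t = 1.5000: 42.304670
  t * PV_t at t = 2.0000: 1744.104326
Macaulay duration D = 1831.165207 / 960.351852 = 1.906765
Modified duration = D / (1 + y/m) = 1.906765 / (1 + 0.043000) = 1.828154

Answer: Modified duration = 1.8282


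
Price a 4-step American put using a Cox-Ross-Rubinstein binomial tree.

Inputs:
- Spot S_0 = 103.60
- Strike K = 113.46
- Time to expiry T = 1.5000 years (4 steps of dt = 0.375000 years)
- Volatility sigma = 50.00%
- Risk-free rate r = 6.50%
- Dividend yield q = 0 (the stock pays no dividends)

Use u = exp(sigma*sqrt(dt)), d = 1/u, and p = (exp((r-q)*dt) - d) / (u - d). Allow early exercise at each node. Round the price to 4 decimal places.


dt = T/N = 0.375000
u = exp(sigma*sqrt(dt)) = 1.358235; d = 1/u = 0.736250
p = (exp((r-q)*dt) - d) / (u - d) = 0.463716
Discount per step: exp(-r*dt) = 0.975920
Stock lattice S(k, i) with i counting down-moves:
  k=0: S(0,0) = 103.6000
  k=1: S(1,0) = 140.7132; S(1,1) = 76.2754
  k=2: S(2,0) = 191.1216; S(2,1) = 103.6000; S(2,2) = 56.1578
  k=3: S(3,0) = 259.5881; S(3,1) = 140.7132; S(3,2) = 76.2754; S(3,3) = 41.3461
  k=4: S(4,0) = 352.5816; S(4,1) = 191.1216; S(4,2) = 103.6000; S(4,3) = 56.1578; S(4,4) = 30.4411
Terminal payoffs V(N, i) = max(K - S_T, 0):
  V(4,0) = 0.000000; V(4,1) = 0.000000; V(4,2) = 9.860000; V(4,3) = 57.302239; V(4,4) = 83.018937
Backward induction: V(k, i) = exp(-r*dt) * [p * V(k+1, i) + (1-p) * V(k+1, i+1)]; then take max(V_cont, immediate exercise) for American.
  V(3,0) = exp(-r*dt) * [p*0.000000 + (1-p)*0.000000] = 0.000000; exercise = 0.000000; V(3,0) = max -> 0.000000
  V(3,1) = exp(-r*dt) * [p*0.000000 + (1-p)*9.860000] = 5.160425; exercise = 0.000000; V(3,1) = max -> 5.160425
  V(3,2) = exp(-r*dt) * [p*9.860000 + (1-p)*57.302239] = 34.452397; exercise = 37.184551; V(3,2) = max -> 37.184551
  V(3,3) = exp(-r*dt) * [p*57.302239 + (1-p)*83.018937] = 69.381722; exercise = 72.113876; V(3,3) = max -> 72.113876
  V(2,0) = exp(-r*dt) * [p*0.000000 + (1-p)*5.160425] = 2.700810; exercise = 0.000000; V(2,0) = max -> 2.700810
  V(2,1) = exp(-r*dt) * [p*5.160425 + (1-p)*37.184551] = 21.796617; exercise = 9.860000; V(2,1) = max -> 21.796617
  V(2,2) = exp(-r*dt) * [p*37.184551 + (1-p)*72.113876] = 54.570085; exercise = 57.302239; V(2,2) = max -> 57.302239
  V(1,0) = exp(-r*dt) * [p*2.700810 + (1-p)*21.796617] = 12.629940; exercise = 0.000000; V(1,0) = max -> 12.629940
  V(1,1) = exp(-r*dt) * [p*21.796617 + (1-p)*57.302239] = 39.854313; exercise = 37.184551; V(1,1) = max -> 39.854313
  V(0,0) = exp(-r*dt) * [p*12.629940 + (1-p)*39.854313] = 26.574218; exercise = 9.860000; V(0,0) = max -> 26.574218

Answer: Price = V(0,0) = 26.5742


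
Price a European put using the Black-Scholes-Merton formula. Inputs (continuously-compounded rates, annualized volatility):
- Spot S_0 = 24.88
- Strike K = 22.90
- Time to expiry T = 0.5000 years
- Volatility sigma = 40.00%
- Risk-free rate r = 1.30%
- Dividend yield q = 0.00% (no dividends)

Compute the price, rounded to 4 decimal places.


d1 = (ln(S/K) + (r - q + 0.5*sigma^2) * T) / (sigma * sqrt(T)) = 0.45759481
d2 = d1 - sigma * sqrt(T) = 0.17475210
exp(-rT) = 0.99352108; exp(-qT) = 1.00000000
P = K * exp(-rT) * N(-d2) - S_0 * exp(-qT) * N(-d1)
N(-d1) = 0.32362179; N(-d2) = 0.43063721
P = 22.9000 * 0.99352108 * 0.43063721 - 24.8800 * 1.00000000 * 0.32362179 = 1.7460

Answer: Price = 1.7460


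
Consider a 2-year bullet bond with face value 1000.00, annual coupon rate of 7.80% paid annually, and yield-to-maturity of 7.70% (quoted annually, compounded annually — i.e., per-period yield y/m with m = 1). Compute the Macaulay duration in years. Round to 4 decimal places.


Answer: Macaulay duration = 1.9277 years

Derivation:
Coupon per period c = face * coupon_rate / m = 78.000000
Periods per year m = 1; per-period yield y/m = 0.077000
Number of cashflows N = 2
Cashflows (t years, CF_t, discount factor 1/(1+y/m)^(m*t), PV):
  t = 1.0000: CF_t = 78.000000, DF = 0.928505, PV = 72.423398
  t = 2.0000: CF_t = 1078.000000, DF = 0.862122, PV = 929.367229
Price P = sum_t PV_t = 1001.790627
Macaulay numerator sum_t t * PV_t:
  t * PV_t at t = 1.0000: 72.423398
  t * PV_t at t = 2.0000: 1858.734457
Macaulay duration D = (sum_t t * PV_t) / P = 1931.157855 / 1001.790627 = 1.927706


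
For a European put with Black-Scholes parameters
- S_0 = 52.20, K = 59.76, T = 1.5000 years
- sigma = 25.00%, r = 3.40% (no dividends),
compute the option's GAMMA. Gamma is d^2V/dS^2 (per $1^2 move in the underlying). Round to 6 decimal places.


Answer: Gamma = 0.024775

Derivation:
d1 = -0.1220794528; d2 = -0.4282656707
phi(d1) = 0.3959805324; exp(-qT) = 1.0000000000; exp(-rT) = 0.9502786705
Gamma = exp(-qT) * phi(d1) / (S * sigma * sqrt(T)) = 1.0000000000 * 0.3959805324 / (52.2000 * 0.2500 * 1.2247448714) = 0.024775


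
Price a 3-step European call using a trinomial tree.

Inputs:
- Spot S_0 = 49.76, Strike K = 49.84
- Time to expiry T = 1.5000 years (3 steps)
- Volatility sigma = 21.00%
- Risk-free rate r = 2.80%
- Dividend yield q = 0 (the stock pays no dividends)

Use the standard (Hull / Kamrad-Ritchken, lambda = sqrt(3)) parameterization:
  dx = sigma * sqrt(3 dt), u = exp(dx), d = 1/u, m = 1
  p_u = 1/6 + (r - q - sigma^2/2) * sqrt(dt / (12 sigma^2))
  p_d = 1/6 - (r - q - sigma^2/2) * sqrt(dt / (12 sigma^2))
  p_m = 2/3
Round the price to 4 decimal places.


dt = T/N = 0.500000; dx = sigma*sqrt(3*dt) = 0.257196
u = exp(dx) = 1.293299; d = 1/u = 0.773216
p_u = 0.172450, p_m = 0.666667, p_d = 0.160883
Discount per step: exp(-r*dt) = 0.986098
Stock lattice S(k, j) with j the centered position index:
  k=0: S(0,+0) = 49.7600
  k=1: S(1,-1) = 38.4752; S(1,+0) = 49.7600; S(1,+1) = 64.3546
  k=2: S(2,-2) = 29.7497; S(2,-1) = 38.4752; S(2,+0) = 49.7600; S(2,+1) = 64.3546; S(2,+2) = 83.2297
  k=3: S(3,-3) = 23.0029; S(3,-2) = 29.7497; S(3,-1) = 38.4752; S(3,+0) = 49.7600; S(3,+1) = 64.3546; S(3,+2) = 83.2297; S(3,+3) = 107.6409
Terminal payoffs V(N, j) = max(S_T - K, 0):
  V(3,-3) = 0.000000; V(3,-2) = 0.000000; V(3,-1) = 0.000000; V(3,+0) = 0.000000; V(3,+1) = 14.514565; V(3,+2) = 33.389703; V(3,+3) = 57.800903
Backward induction: V(k, j) = exp(-r*dt) * [p_u * V(k+1, j+1) + p_m * V(k+1, j) + p_d * V(k+1, j-1)]
  V(2,-2) = exp(-r*dt) * [p_u*0.000000 + p_m*0.000000 + p_d*0.000000] = 0.000000
  V(2,-1) = exp(-r*dt) * [p_u*0.000000 + p_m*0.000000 + p_d*0.000000] = 0.000000
  V(2,+0) = exp(-r*dt) * [p_u*14.514565 + p_m*0.000000 + p_d*0.000000] = 2.468241
  V(2,+1) = exp(-r*dt) * [p_u*33.389703 + p_m*14.514565 + p_d*0.000000] = 15.219861
  V(2,+2) = exp(-r*dt) * [p_u*57.800903 + p_m*33.389703 + p_d*14.514565] = 34.082221
  V(1,-1) = exp(-r*dt) * [p_u*2.468241 + p_m*0.000000 + p_d*0.000000] = 0.419731
  V(1,+0) = exp(-r*dt) * [p_u*15.219861 + p_m*2.468241 + p_d*0.000000] = 4.210796
  V(1,+1) = exp(-r*dt) * [p_u*34.082221 + p_m*15.219861 + p_d*2.468241] = 16.192863
  V(0,+0) = exp(-r*dt) * [p_u*16.192863 + p_m*4.210796 + p_d*0.419731] = 5.588399

Answer: Price = V(0,0) = 5.5884


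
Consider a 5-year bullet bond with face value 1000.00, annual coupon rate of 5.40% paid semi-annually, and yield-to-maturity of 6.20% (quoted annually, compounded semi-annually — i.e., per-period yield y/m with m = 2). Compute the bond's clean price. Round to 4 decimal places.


Coupon per period c = face * coupon_rate / m = 27.000000
Periods per year m = 2; per-period yield y/m = 0.031000
Number of cashflows N = 10
Cashflows (t years, CF_t, discount factor 1/(1+y/m)^(m*t), PV):
  t = 0.5000: CF_t = 27.000000, DF = 0.969932, PV = 26.188167
  t = 1.0000: CF_t = 27.000000, DF = 0.940768, PV = 25.400744
  t = 1.5000: CF_t = 27.000000, DF = 0.912481, PV = 24.636997
  t = 2.0000: CF_t = 27.000000, DF = 0.885045, PV = 23.896214
  t = 2.5000: CF_t = 27.000000, DF = 0.858434, PV = 23.177705
  t = 3.0000: CF_t = 27.000000, DF = 0.832622, PV = 22.480801
  t = 3.5000: CF_t = 27.000000, DF = 0.807587, PV = 21.804850
  t = 4.0000: CF_t = 27.000000, DF = 0.783305, PV = 21.149224
  t = 4.5000: CF_t = 27.000000, DF = 0.759752, PV = 20.513312
  t = 5.0000: CF_t = 1027.000000, DF = 0.736908, PV = 756.804648
Price P = sum_t PV_t = 966.052662

Answer: Price = 966.0527


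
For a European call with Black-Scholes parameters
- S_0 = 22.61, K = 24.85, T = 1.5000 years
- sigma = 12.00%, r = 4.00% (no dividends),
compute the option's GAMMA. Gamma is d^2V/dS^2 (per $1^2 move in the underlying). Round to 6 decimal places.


Answer: Gamma = 0.118509

Derivation:
d1 = -0.1610231023; d2 = -0.3079924869
phi(d1) = 0.3938036859; exp(-qT) = 1.0000000000; exp(-rT) = 0.9417645336
Gamma = exp(-qT) * phi(d1) / (S * sigma * sqrt(T)) = 1.0000000000 * 0.3938036859 / (22.6100 * 0.1200 * 1.2247448714) = 0.118509


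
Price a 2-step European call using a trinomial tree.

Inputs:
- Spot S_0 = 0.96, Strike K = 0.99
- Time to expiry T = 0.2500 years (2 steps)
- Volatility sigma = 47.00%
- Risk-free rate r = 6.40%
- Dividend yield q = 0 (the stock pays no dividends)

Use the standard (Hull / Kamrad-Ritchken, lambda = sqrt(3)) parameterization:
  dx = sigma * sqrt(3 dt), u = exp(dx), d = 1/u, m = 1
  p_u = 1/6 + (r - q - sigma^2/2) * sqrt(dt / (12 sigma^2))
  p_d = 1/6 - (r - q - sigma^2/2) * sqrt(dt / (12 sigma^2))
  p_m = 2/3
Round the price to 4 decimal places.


Answer: Price = V(0,0) = 0.0769

Derivation:
dt = T/N = 0.125000; dx = sigma*sqrt(3*dt) = 0.287815
u = exp(dx) = 1.333511; d = 1/u = 0.749900
p_u = 0.156580, p_m = 0.666667, p_d = 0.176753
Discount per step: exp(-r*dt) = 0.992032
Stock lattice S(k, j) with j the centered position index:
  k=0: S(0,+0) = 0.9600
  k=1: S(1,-1) = 0.7199; S(1,+0) = 0.9600; S(1,+1) = 1.2802
  k=2: S(2,-2) = 0.5399; S(2,-1) = 0.7199; S(2,+0) = 0.9600; S(2,+1) = 1.2802; S(2,+2) = 1.7071
Terminal payoffs V(N, j) = max(S_T - K, 0):
  V(2,-2) = 0.000000; V(2,-1) = 0.000000; V(2,+0) = 0.000000; V(2,+1) = 0.290170; V(2,+2) = 0.717121
Backward induction: V(k, j) = exp(-r*dt) * [p_u * V(k+1, j+1) + p_m * V(k+1, j) + p_d * V(k+1, j-1)]
  V(1,-1) = exp(-r*dt) * [p_u*0.000000 + p_m*0.000000 + p_d*0.000000] = 0.000000
  V(1,+0) = exp(-r*dt) * [p_u*0.290170 + p_m*0.000000 + p_d*0.000000] = 0.045073
  V(1,+1) = exp(-r*dt) * [p_u*0.717121 + p_m*0.290170 + p_d*0.000000] = 0.303297
  V(0,+0) = exp(-r*dt) * [p_u*0.303297 + p_m*0.045073 + p_d*0.000000] = 0.076921


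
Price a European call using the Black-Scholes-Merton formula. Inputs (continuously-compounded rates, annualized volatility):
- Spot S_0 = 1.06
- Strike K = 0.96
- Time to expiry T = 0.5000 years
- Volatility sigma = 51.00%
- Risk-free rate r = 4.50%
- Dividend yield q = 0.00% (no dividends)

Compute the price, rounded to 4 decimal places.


d1 = (ln(S/K) + (r - q + 0.5*sigma^2) * T) / (sigma * sqrt(T)) = 0.51747988
d2 = d1 - sigma * sqrt(T) = 0.15685542
exp(-rT) = 0.97775124; exp(-qT) = 1.00000000
C = S_0 * exp(-qT) * N(d1) - K * exp(-rT) * N(d2)
N(d1) = 0.69758940; N(d2) = 0.56232060
C = 1.0600 * 1.00000000 * 0.69758940 - 0.9600 * 0.97775124 * 0.56232060 = 0.2116

Answer: Price = 0.2116


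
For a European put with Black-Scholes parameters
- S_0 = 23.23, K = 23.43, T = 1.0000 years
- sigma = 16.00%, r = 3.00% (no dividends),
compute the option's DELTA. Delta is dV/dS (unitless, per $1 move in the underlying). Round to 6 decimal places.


d1 = 0.2139205891; d2 = 0.0539205891
phi(d1) = 0.3899177177; exp(-qT) = 1.0000000000; exp(-rT) = 0.9704455335
N(-d1) = 0.4153044920
Delta = -exp(-qT) * N(-d1) = -1.0000000000 * 0.4153044920 = -0.415304

Answer: Delta = -0.415304


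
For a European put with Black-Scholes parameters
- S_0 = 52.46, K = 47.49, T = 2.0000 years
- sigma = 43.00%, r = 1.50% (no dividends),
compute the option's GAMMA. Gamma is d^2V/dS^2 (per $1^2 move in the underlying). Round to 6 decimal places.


d1 = 0.5170624800; d2 = -0.0910493518
phi(d1) = 0.3490237396; exp(-qT) = 1.0000000000; exp(-rT) = 0.9704455335
Gamma = exp(-qT) * phi(d1) / (S * sigma * sqrt(T)) = 1.0000000000 * 0.3490237396 / (52.4600 * 0.4300 * 1.4142135624) = 0.010941

Answer: Gamma = 0.010941


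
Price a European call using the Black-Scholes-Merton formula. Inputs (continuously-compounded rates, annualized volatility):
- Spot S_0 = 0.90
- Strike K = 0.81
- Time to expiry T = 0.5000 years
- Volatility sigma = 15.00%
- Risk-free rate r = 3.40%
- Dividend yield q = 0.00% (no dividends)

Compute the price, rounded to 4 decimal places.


Answer: Price = 0.1092

Derivation:
d1 = (ln(S/K) + (r - q + 0.5*sigma^2) * T) / (sigma * sqrt(T)) = 1.20665901
d2 = d1 - sigma * sqrt(T) = 1.10059300
exp(-rT) = 0.98314368; exp(-qT) = 1.00000000
C = S_0 * exp(-qT) * N(d1) - K * exp(-rT) * N(d2)
N(d1) = 0.88621826; N(d2) = 0.86446308
C = 0.9000 * 1.00000000 * 0.88621826 - 0.8100 * 0.98314368 * 0.86446308 = 0.1092


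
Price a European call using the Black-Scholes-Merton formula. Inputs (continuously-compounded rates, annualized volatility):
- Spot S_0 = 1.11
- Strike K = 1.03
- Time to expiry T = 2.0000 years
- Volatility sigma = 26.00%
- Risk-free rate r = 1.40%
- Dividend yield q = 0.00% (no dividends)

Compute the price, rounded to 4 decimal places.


Answer: Price = 0.2141

Derivation:
d1 = (ln(S/K) + (r - q + 0.5*sigma^2) * T) / (sigma * sqrt(T)) = 0.46343020
d2 = d1 - sigma * sqrt(T) = 0.09573468
exp(-rT) = 0.97238837; exp(-qT) = 1.00000000
C = S_0 * exp(-qT) * N(d1) - K * exp(-rT) * N(d2)
N(d1) = 0.67847198; N(d2) = 0.53813435
C = 1.1100 * 1.00000000 * 0.67847198 - 1.0300 * 0.97238837 * 0.53813435 = 0.2141


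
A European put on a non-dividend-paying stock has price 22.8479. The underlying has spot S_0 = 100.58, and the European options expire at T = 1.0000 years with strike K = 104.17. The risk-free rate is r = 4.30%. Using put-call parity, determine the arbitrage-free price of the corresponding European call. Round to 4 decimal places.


Answer: Call price = 23.6423

Derivation:
Put-call parity: C - P = S_0 * exp(-qT) - K * exp(-rT).
S_0 * exp(-qT) = 100.5800 * 1.00000000 = 100.58000000
K * exp(-rT) = 104.1700 * 0.95791139 = 99.78562950
C = P + S*exp(-qT) - K*exp(-rT)
C = 22.8479 + 100.58000000 - 99.78562950 = 23.6423


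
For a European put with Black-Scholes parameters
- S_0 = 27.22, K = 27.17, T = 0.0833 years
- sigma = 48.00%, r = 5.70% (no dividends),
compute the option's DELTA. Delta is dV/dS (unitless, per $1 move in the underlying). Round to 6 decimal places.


d1 = 0.1168129079; d2 = -0.0217234411
phi(d1) = 0.3962297097; exp(-qT) = 1.0000000000; exp(-rT) = 0.9952631544
N(-d1) = 0.4535041574
Delta = -exp(-qT) * N(-d1) = -1.0000000000 * 0.4535041574 = -0.453504

Answer: Delta = -0.453504


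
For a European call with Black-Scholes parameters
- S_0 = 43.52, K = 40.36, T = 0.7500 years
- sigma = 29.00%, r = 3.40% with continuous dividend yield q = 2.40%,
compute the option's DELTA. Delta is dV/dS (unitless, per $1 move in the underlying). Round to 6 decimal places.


Answer: Delta = 0.663603

Derivation:
d1 = 0.4555847365; d2 = 0.2044373694
phi(d1) = 0.3596164402; exp(-qT) = 0.9821610324; exp(-rT) = 0.9748223790
N(d1) = 0.6756556894
Delta = exp(-qT) * N(d1) = 0.9821610324 * 0.6756556894 = 0.663603


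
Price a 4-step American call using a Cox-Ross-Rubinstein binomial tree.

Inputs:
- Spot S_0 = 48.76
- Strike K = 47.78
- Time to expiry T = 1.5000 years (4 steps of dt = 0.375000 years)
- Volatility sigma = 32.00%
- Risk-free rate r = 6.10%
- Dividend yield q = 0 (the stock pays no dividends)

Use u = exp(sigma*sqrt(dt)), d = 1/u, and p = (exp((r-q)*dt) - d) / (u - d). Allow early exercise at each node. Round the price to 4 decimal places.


Answer: Price = V(0,0) = 9.7522

Derivation:
dt = T/N = 0.375000
u = exp(sigma*sqrt(dt)) = 1.216477; d = 1/u = 0.822046
p = (exp((r-q)*dt) - d) / (u - d) = 0.509830
Discount per step: exp(-r*dt) = 0.977385
Stock lattice S(k, i) with i counting down-moves:
  k=0: S(0,0) = 48.7600
  k=1: S(1,0) = 59.3154; S(1,1) = 40.0830
  k=2: S(2,0) = 72.1559; S(2,1) = 48.7600; S(2,2) = 32.9500
  k=3: S(3,0) = 87.7760; S(3,1) = 59.3154; S(3,2) = 40.0830; S(3,3) = 27.0864
  k=4: S(4,0) = 106.7775; S(4,1) = 72.1559; S(4,2) = 48.7600; S(4,3) = 32.9500; S(4,4) = 22.2663
Terminal payoffs V(N, i) = max(S_T - K, 0):
  V(4,0) = 58.997478; V(4,1) = 24.375872; V(4,2) = 0.980000; V(4,3) = 0.000000; V(4,4) = 0.000000
Backward induction: V(k, i) = exp(-r*dt) * [p * V(k+1, i) + (1-p) * V(k+1, i+1)]; then take max(V_cont, immediate exercise) for American.
  V(3,0) = exp(-r*dt) * [p*58.997478 + (1-p)*24.375872] = 41.076538; exercise = 39.995976; V(3,0) = max -> 41.076538
  V(3,1) = exp(-r*dt) * [p*24.375872 + (1-p)*0.980000] = 12.615992; exercise = 11.535431; V(3,1) = max -> 12.615992
  V(3,2) = exp(-r*dt) * [p*0.980000 + (1-p)*0.000000] = 0.488334; exercise = 0.000000; V(3,2) = max -> 0.488334
  V(3,3) = exp(-r*dt) * [p*0.000000 + (1-p)*0.000000] = 0.000000; exercise = 0.000000; V(3,3) = max -> 0.000000
  V(2,0) = exp(-r*dt) * [p*41.076538 + (1-p)*12.615992] = 26.512557; exercise = 24.375872; V(2,0) = max -> 26.512557
  V(2,1) = exp(-r*dt) * [p*12.615992 + (1-p)*0.488334] = 6.520498; exercise = 0.980000; V(2,1) = max -> 6.520498
  V(2,2) = exp(-r*dt) * [p*0.488334 + (1-p)*0.000000] = 0.243337; exercise = 0.000000; V(2,2) = max -> 0.243337
  V(1,0) = exp(-r*dt) * [p*26.512557 + (1-p)*6.520498] = 16.335071; exercise = 11.535431; V(1,0) = max -> 16.335071
  V(1,1) = exp(-r*dt) * [p*6.520498 + (1-p)*0.243337] = 3.365741; exercise = 0.000000; V(1,1) = max -> 3.365741
  V(0,0) = exp(-r*dt) * [p*16.335071 + (1-p)*3.365741] = 9.752236; exercise = 0.980000; V(0,0) = max -> 9.752236


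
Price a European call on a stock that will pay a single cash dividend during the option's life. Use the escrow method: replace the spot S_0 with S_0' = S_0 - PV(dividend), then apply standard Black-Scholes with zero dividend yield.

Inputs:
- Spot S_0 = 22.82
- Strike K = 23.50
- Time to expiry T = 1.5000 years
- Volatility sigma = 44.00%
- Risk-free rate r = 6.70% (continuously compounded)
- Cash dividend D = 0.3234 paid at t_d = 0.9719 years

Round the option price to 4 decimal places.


PV(D) = D * exp(-r * t_d) = 0.3234 * 0.93695755 = 0.30301207
S_0' = S_0 - PV(D) = 22.8200 - 0.30301207 = 22.51698793
d1 = (ln(S_0'/K) + (r + sigma^2/2)*T) / (sigma*sqrt(T)) = 0.37664546
d2 = d1 - sigma*sqrt(T) = -0.16224228
exp(-rT) = 0.90438511
N(d1) = 0.64678145; N(d2) = 0.43555753
C = S_0' * N(d1) - K * exp(-rT) * N(d2) = 22.51698793 * 0.64678145 - 23.5000 * 0.90438511 * 0.43555753 = 5.3066

Answer: Price = 5.3066


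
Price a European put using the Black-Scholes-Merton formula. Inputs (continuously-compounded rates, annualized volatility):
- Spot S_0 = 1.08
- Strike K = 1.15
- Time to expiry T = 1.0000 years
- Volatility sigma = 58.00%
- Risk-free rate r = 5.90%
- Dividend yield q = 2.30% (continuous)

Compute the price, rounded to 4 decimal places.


d1 = (ln(S/K) + (r - q + 0.5*sigma^2) * T) / (sigma * sqrt(T)) = 0.24379155
d2 = d1 - sigma * sqrt(T) = -0.33620845
exp(-rT) = 0.94270677; exp(-qT) = 0.97726248
P = K * exp(-rT) * N(-d2) - S_0 * exp(-qT) * N(-d1)
N(-d1) = 0.40369613; N(-d2) = 0.63164316
P = 1.1500 * 0.94270677 * 0.63164316 - 1.0800 * 0.97726248 * 0.40369613 = 0.2587

Answer: Price = 0.2587


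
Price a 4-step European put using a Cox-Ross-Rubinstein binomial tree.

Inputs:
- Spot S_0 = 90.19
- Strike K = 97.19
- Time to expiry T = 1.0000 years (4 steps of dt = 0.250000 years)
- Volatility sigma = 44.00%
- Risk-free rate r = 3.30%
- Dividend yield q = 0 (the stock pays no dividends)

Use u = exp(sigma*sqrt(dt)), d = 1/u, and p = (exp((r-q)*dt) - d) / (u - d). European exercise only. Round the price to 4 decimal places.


dt = T/N = 0.250000
u = exp(sigma*sqrt(dt)) = 1.246077; d = 1/u = 0.802519
p = (exp((r-q)*dt) - d) / (u - d) = 0.463897
Discount per step: exp(-r*dt) = 0.991784
Stock lattice S(k, i) with i counting down-moves:
  k=0: S(0,0) = 90.1900
  k=1: S(1,0) = 112.3837; S(1,1) = 72.3792
  k=2: S(2,0) = 140.0387; S(2,1) = 90.1900; S(2,2) = 58.0856
  k=3: S(3,0) = 174.4989; S(3,1) = 112.3837; S(3,2) = 72.3792; S(3,3) = 46.6148
  k=4: S(4,0) = 217.4390; S(4,1) = 140.0387; S(4,2) = 90.1900; S(4,3) = 58.0856; S(4,4) = 37.4093
Terminal payoffs V(N, i) = max(K - S_T, 0):
  V(4,0) = 0.000000; V(4,1) = 0.000000; V(4,2) = 7.000000; V(4,3) = 39.104355; V(4,4) = 59.780729
Backward induction: V(k, i) = exp(-r*dt) * [p * V(k+1, i) + (1-p) * V(k+1, i+1)].
  V(3,0) = exp(-r*dt) * [p*0.000000 + (1-p)*0.000000] = 0.000000
  V(3,1) = exp(-r*dt) * [p*0.000000 + (1-p)*7.000000] = 3.721886
  V(3,2) = exp(-r*dt) * [p*7.000000 + (1-p)*39.104355] = 24.012311
  V(3,3) = exp(-r*dt) * [p*39.104355 + (1-p)*59.780729] = 49.776659
  V(2,0) = exp(-r*dt) * [p*0.000000 + (1-p)*3.721886] = 1.978920
  V(2,1) = exp(-r*dt) * [p*3.721886 + (1-p)*24.012311] = 14.479686
  V(2,2) = exp(-r*dt) * [p*24.012311 + (1-p)*49.776659] = 37.513878
  V(1,0) = exp(-r*dt) * [p*1.978920 + (1-p)*14.479686] = 8.609294
  V(1,1) = exp(-r*dt) * [p*14.479686 + (1-p)*37.513878] = 26.607955
  V(0,0) = exp(-r*dt) * [p*8.609294 + (1-p)*26.607955] = 18.108412

Answer: Price = V(0,0) = 18.1084


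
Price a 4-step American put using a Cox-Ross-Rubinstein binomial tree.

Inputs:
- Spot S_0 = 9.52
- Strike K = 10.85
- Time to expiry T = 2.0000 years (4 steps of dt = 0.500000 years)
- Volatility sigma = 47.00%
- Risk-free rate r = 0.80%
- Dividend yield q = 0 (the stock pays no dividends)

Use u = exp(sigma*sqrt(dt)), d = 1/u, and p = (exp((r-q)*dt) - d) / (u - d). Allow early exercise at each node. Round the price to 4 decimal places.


Answer: Price = V(0,0) = 3.3146

Derivation:
dt = T/N = 0.500000
u = exp(sigma*sqrt(dt)) = 1.394227; d = 1/u = 0.717243
p = (exp((r-q)*dt) - d) / (u - d) = 0.423592
Discount per step: exp(-r*dt) = 0.996008
Stock lattice S(k, i) with i counting down-moves:
  k=0: S(0,0) = 9.5200
  k=1: S(1,0) = 13.2730; S(1,1) = 6.8282
  k=2: S(2,0) = 18.5056; S(2,1) = 9.5200; S(2,2) = 4.8974
  k=3: S(3,0) = 25.8011; S(3,1) = 13.2730; S(3,2) = 6.8282; S(3,3) = 3.5127
  k=4: S(4,0) = 35.9725; S(4,1) = 18.5056; S(4,2) = 9.5200; S(4,3) = 4.8974; S(4,4) = 2.5194
Terminal payoffs V(N, i) = max(K - S_T, 0):
  V(4,0) = 0.000000; V(4,1) = 0.000000; V(4,2) = 1.330000; V(4,3) = 5.952551; V(4,4) = 8.330566
Backward induction: V(k, i) = exp(-r*dt) * [p * V(k+1, i) + (1-p) * V(k+1, i+1)]; then take max(V_cont, immediate exercise) for American.
  V(3,0) = exp(-r*dt) * [p*0.000000 + (1-p)*0.000000] = 0.000000; exercise = 0.000000; V(3,0) = max -> 0.000000
  V(3,1) = exp(-r*dt) * [p*0.000000 + (1-p)*1.330000] = 0.763563; exercise = 0.000000; V(3,1) = max -> 0.763563
  V(3,2) = exp(-r*dt) * [p*1.330000 + (1-p)*5.952551] = 3.978531; exercise = 4.021844; V(3,2) = max -> 4.021844
  V(3,3) = exp(-r*dt) * [p*5.952551 + (1-p)*8.330566] = 7.294024; exercise = 7.337338; V(3,3) = max -> 7.337338
  V(2,0) = exp(-r*dt) * [p*0.000000 + (1-p)*0.763563] = 0.438367; exercise = 0.000000; V(2,0) = max -> 0.438367
  V(2,1) = exp(-r*dt) * [p*0.763563 + (1-p)*4.021844] = 2.631117; exercise = 1.330000; V(2,1) = max -> 2.631117
  V(2,2) = exp(-r*dt) * [p*4.021844 + (1-p)*7.337338] = 5.909238; exercise = 5.952551; V(2,2) = max -> 5.952551
  V(1,0) = exp(-r*dt) * [p*0.438367 + (1-p)*2.631117] = 1.695491; exercise = 0.000000; V(1,0) = max -> 1.695491
  V(1,1) = exp(-r*dt) * [p*2.631117 + (1-p)*5.952551] = 4.527473; exercise = 4.021844; V(1,1) = max -> 4.527473
  V(0,0) = exp(-r*dt) * [p*1.695491 + (1-p)*4.527473] = 3.314584; exercise = 1.330000; V(0,0) = max -> 3.314584


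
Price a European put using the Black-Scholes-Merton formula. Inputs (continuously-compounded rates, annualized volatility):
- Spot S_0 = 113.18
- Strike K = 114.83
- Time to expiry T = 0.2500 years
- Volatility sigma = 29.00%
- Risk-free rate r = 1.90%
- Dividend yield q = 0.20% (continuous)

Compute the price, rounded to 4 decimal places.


d1 = (ln(S/K) + (r - q + 0.5*sigma^2) * T) / (sigma * sqrt(T)) = 0.00199447
d2 = d1 - sigma * sqrt(T) = -0.14300553
exp(-rT) = 0.99526126; exp(-qT) = 0.99950012
P = K * exp(-rT) * N(-d2) - S_0 * exp(-qT) * N(-d1)
N(-d1) = 0.49920432; N(-d2) = 0.55685709
P = 114.8300 * 0.99526126 * 0.55685709 - 113.1800 * 0.99950012 * 0.49920432 = 7.1692

Answer: Price = 7.1692


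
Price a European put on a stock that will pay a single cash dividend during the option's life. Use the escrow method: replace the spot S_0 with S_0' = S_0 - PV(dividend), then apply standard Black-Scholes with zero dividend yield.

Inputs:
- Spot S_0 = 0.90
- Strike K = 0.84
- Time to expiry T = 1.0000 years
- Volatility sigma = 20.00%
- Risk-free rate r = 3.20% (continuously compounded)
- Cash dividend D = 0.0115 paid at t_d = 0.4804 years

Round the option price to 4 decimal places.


PV(D) = D * exp(-r * t_d) = 0.0115 * 0.98474476 = 0.01132456
S_0' = S_0 - PV(D) = 0.9000 - 0.01132456 = 0.88867544
d1 = (ln(S_0'/K) + (r + sigma^2/2)*T) / (sigma*sqrt(T)) = 0.54165094
d2 = d1 - sigma*sqrt(T) = 0.34165094
exp(-rT) = 0.96850658
N(-d1) = 0.29402950; N(-d2) = 0.36630680
P = K * exp(-rT) * N(-d2) - S_0' * N(-d1) = 0.8400 * 0.96850658 * 0.36630680 - 0.88867544 * 0.29402950 = 0.0367

Answer: Price = 0.0367


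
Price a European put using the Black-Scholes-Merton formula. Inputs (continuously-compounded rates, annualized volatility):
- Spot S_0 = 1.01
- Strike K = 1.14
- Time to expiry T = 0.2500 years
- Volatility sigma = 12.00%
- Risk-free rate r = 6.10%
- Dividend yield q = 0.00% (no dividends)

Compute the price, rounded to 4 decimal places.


d1 = (ln(S/K) + (r - q + 0.5*sigma^2) * T) / (sigma * sqrt(T)) = -1.73379886
d2 = d1 - sigma * sqrt(T) = -1.79379886
exp(-rT) = 0.98486569; exp(-qT) = 1.00000000
P = K * exp(-rT) * N(-d2) - S_0 * exp(-qT) * N(-d1)
N(-d1) = 0.95852311; N(-d2) = 0.96357736
P = 1.1400 * 0.98486569 * 0.96357736 - 1.0100 * 1.00000000 * 0.95852311 = 0.1137

Answer: Price = 0.1137


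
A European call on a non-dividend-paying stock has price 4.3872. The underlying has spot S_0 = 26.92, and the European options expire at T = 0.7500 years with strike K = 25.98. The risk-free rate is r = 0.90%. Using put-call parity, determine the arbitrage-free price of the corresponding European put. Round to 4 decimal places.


Answer: Put price = 3.2724

Derivation:
Put-call parity: C - P = S_0 * exp(-qT) - K * exp(-rT).
S_0 * exp(-qT) = 26.9200 * 1.00000000 = 26.92000000
K * exp(-rT) = 25.9800 * 0.99327273 = 25.80522553
P = C - S*exp(-qT) + K*exp(-rT)
P = 4.3872 - 26.92000000 + 25.80522553 = 3.2724


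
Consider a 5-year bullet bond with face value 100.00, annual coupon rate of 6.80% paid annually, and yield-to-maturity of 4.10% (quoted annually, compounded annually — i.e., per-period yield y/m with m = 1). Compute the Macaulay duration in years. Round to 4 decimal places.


Coupon per period c = face * coupon_rate / m = 6.800000
Periods per year m = 1; per-period yield y/m = 0.041000
Number of cashflows N = 5
Cashflows (t years, CF_t, discount factor 1/(1+y/m)^(m*t), PV):
  t = 1.0000: CF_t = 6.800000, DF = 0.960615, PV = 6.532181
  t = 2.0000: CF_t = 6.800000, DF = 0.922781, PV = 6.274909
  t = 3.0000: CF_t = 6.800000, DF = 0.886437, PV = 6.027771
  t = 4.0000: CF_t = 6.800000, DF = 0.851524, PV = 5.790366
  t = 5.0000: CF_t = 106.800000, DF = 0.817987, PV = 87.361002
Price P = sum_t PV_t = 111.986228
Macaulay numerator sum_t t * PV_t:
  t * PV_t at t = 1.0000: 6.532181
  t * PV_t at t = 2.0000: 12.549819
  t * PV_t at t = 3.0000: 18.083312
  t * PV_t at t = 4.0000: 23.161463
  t * PV_t at t = 5.0000: 436.805009
Macaulay duration D = (sum_t t * PV_t) / P = 497.131783 / 111.986228 = 4.439222

Answer: Macaulay duration = 4.4392 years


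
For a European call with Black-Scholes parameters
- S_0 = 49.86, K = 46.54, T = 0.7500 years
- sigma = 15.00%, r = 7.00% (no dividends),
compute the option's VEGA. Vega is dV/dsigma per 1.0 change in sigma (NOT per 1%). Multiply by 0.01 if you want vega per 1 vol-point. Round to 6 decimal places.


d1 = 0.9995428129; d2 = 0.8696390023
phi(d1) = 0.2420813504; exp(-qT) = 1.0000000000; exp(-rT) = 0.9488543211
Vega = S * exp(-qT) * phi(d1) * sqrt(T) = 49.8600 * 1.0000000000 * 0.2420813504 * 0.8660254038 = 10.453079

Answer: Vega = 10.453079


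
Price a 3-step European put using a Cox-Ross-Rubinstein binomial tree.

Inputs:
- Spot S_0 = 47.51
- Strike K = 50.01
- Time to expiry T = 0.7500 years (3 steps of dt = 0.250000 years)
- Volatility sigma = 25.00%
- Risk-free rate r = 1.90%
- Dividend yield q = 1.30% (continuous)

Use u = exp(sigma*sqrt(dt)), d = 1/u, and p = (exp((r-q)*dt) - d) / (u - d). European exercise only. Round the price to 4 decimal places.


dt = T/N = 0.250000
u = exp(sigma*sqrt(dt)) = 1.133148; d = 1/u = 0.882497
p = (exp((r-q)*dt) - d) / (u - d) = 0.474780
Discount per step: exp(-r*dt) = 0.995261
Stock lattice S(k, i) with i counting down-moves:
  k=0: S(0,0) = 47.5100
  k=1: S(1,0) = 53.8359; S(1,1) = 41.9274
  k=2: S(2,0) = 61.0040; S(2,1) = 47.5100; S(2,2) = 37.0008
  k=3: S(3,0) = 69.1266; S(3,1) = 53.8359; S(3,2) = 41.9274; S(3,3) = 32.6531
Terminal payoffs V(N, i) = max(K - S_T, 0):
  V(3,0) = 0.000000; V(3,1) = 0.000000; V(3,2) = 8.082572; V(3,3) = 17.356886
Backward induction: V(k, i) = exp(-r*dt) * [p * V(k+1, i) + (1-p) * V(k+1, i+1)].
  V(2,0) = exp(-r*dt) * [p*0.000000 + (1-p)*0.000000] = 0.000000
  V(2,1) = exp(-r*dt) * [p*0.000000 + (1-p)*8.082572] = 4.225016
  V(2,2) = exp(-r*dt) * [p*8.082572 + (1-p)*17.356886] = 12.892248
  V(1,0) = exp(-r*dt) * [p*0.000000 + (1-p)*4.225016] = 2.208549
  V(1,1) = exp(-r*dt) * [p*4.225016 + (1-p)*12.892248] = 8.735631
  V(0,0) = exp(-r*dt) * [p*2.208549 + (1-p)*8.735631] = 5.609995

Answer: Price = V(0,0) = 5.6100
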